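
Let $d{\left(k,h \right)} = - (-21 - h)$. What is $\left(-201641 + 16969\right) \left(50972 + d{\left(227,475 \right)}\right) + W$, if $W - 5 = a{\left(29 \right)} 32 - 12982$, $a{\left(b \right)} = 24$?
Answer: $-9504710705$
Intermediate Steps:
$d{\left(k,h \right)} = 21 + h$
$W = -12209$ ($W = 5 + \left(24 \cdot 32 - 12982\right) = 5 + \left(768 - 12982\right) = 5 - 12214 = -12209$)
$\left(-201641 + 16969\right) \left(50972 + d{\left(227,475 \right)}\right) + W = \left(-201641 + 16969\right) \left(50972 + \left(21 + 475\right)\right) - 12209 = - 184672 \left(50972 + 496\right) - 12209 = \left(-184672\right) 51468 - 12209 = -9504698496 - 12209 = -9504710705$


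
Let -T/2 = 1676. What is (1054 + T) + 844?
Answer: -1454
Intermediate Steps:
T = -3352 (T = -2*1676 = -3352)
(1054 + T) + 844 = (1054 - 3352) + 844 = -2298 + 844 = -1454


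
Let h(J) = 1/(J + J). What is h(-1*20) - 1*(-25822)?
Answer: 1032879/40 ≈ 25822.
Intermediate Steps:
h(J) = 1/(2*J)
h(-1*20) - 1*(-25822) = 1/(2*((-1*20))) - 1*(-25822) = (½)/(-20) + 25822 = (½)*(-1/20) + 25822 = -1/40 + 25822 = 1032879/40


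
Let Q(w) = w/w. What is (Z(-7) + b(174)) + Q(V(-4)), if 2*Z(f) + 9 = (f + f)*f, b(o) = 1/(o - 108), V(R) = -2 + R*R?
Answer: 1502/33 ≈ 45.515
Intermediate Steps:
V(R) = -2 + R²
b(o) = 1/(-108 + o)
Z(f) = -9/2 + f² (Z(f) = -9/2 + ((f + f)*f)/2 = -9/2 + ((2*f)*f)/2 = -9/2 + (2*f²)/2 = -9/2 + f²)
Q(w) = 1
(Z(-7) + b(174)) + Q(V(-4)) = ((-9/2 + (-7)²) + 1/(-108 + 174)) + 1 = ((-9/2 + 49) + 1/66) + 1 = (89/2 + 1/66) + 1 = 1469/33 + 1 = 1502/33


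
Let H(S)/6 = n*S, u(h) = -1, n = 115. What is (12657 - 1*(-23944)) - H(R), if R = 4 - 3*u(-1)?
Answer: 31771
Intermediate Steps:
R = 7 (R = 4 - 3*(-1) = 4 + 3 = 7)
H(S) = 690*S (H(S) = 6*(115*S) = 690*S)
(12657 - 1*(-23944)) - H(R) = (12657 - 1*(-23944)) - 690*7 = (12657 + 23944) - 1*4830 = 36601 - 4830 = 31771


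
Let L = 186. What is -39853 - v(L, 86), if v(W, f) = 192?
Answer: -40045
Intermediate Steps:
-39853 - v(L, 86) = -39853 - 1*192 = -39853 - 192 = -40045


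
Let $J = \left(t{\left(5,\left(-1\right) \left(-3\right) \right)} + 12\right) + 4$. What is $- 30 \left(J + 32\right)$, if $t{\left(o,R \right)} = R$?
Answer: $-1530$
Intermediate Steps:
$J = 19$ ($J = \left(\left(-1\right) \left(-3\right) + 12\right) + 4 = \left(3 + 12\right) + 4 = 15 + 4 = 19$)
$- 30 \left(J + 32\right) = - 30 \left(19 + 32\right) = \left(-30\right) 51 = -1530$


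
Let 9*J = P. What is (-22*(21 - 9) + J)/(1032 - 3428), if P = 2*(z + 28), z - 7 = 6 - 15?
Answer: 581/5391 ≈ 0.10777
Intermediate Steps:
z = -2 (z = 7 + (6 - 15) = 7 - 9 = -2)
P = 52 (P = 2*(-2 + 28) = 2*26 = 52)
J = 52/9 (J = (⅑)*52 = 52/9 ≈ 5.7778)
(-22*(21 - 9) + J)/(1032 - 3428) = (-22*(21 - 9) + 52/9)/(1032 - 3428) = (-22*12 + 52/9)/(-2396) = (-264 + 52/9)*(-1/2396) = -2324/9*(-1/2396) = 581/5391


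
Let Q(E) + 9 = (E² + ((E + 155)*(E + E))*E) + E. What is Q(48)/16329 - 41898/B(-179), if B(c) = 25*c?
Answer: 1626886589/24357425 ≈ 66.792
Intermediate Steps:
Q(E) = -9 + E + E² + 2*E²*(155 + E) (Q(E) = -9 + ((E² + ((E + 155)*(E + E))*E) + E) = -9 + ((E² + ((155 + E)*(2*E))*E) + E) = -9 + ((E² + (2*E*(155 + E))*E) + E) = -9 + ((E² + 2*E²*(155 + E)) + E) = -9 + (E + E² + 2*E²*(155 + E)) = -9 + E + E² + 2*E²*(155 + E))
Q(48)/16329 - 41898/B(-179) = (-9 + 48 + 2*48³ + 311*48²)/16329 - 41898/(25*(-179)) = (-9 + 48 + 2*110592 + 311*2304)*(1/16329) - 41898/(-4475) = (-9 + 48 + 221184 + 716544)*(1/16329) - 41898*(-1/4475) = 937767*(1/16329) + 41898/4475 = 312589/5443 + 41898/4475 = 1626886589/24357425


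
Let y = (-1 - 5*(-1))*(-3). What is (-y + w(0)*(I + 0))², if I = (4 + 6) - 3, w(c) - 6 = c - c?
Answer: 2916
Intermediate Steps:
w(c) = 6 (w(c) = 6 + (c - c) = 6 + 0 = 6)
I = 7 (I = 10 - 3 = 7)
y = -12 (y = (-1 + 5)*(-3) = 4*(-3) = -12)
(-y + w(0)*(I + 0))² = (-1*(-12) + 6*(7 + 0))² = (12 + 6*7)² = (12 + 42)² = 54² = 2916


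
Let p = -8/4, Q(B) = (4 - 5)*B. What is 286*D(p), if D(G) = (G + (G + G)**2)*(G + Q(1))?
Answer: -12012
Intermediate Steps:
Q(B) = -B
p = -2 (p = -8*1/4 = -2)
D(G) = (-1 + G)*(G + 4*G**2) (D(G) = (G + (G + G)**2)*(G - 1*1) = (G + (2*G)**2)*(G - 1) = (G + 4*G**2)*(-1 + G) = (-1 + G)*(G + 4*G**2))
286*D(p) = 286*(-2*(-1 - 3*(-2) + 4*(-2)**2)) = 286*(-2*(-1 + 6 + 4*4)) = 286*(-2*(-1 + 6 + 16)) = 286*(-2*21) = 286*(-42) = -12012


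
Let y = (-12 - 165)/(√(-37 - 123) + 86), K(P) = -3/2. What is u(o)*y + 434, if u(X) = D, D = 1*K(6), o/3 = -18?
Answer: 3302137/7556 - 531*I*√10/3778 ≈ 437.02 - 0.44446*I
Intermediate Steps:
o = -54 (o = 3*(-18) = -54)
K(P) = -3/2 (K(P) = -3*½ = -3/2)
D = -3/2 (D = 1*(-3/2) = -3/2 ≈ -1.5000)
u(X) = -3/2
y = -177/(86 + 4*I*√10) (y = -177/(√(-160) + 86) = -177/(4*I*√10 + 86) = -177/(86 + 4*I*√10) ≈ -2.0146 + 0.29631*I)
u(o)*y + 434 = -3*(-7611/3778 + 177*I*√10/1889)/2 + 434 = (22833/7556 - 531*I*√10/3778) + 434 = 3302137/7556 - 531*I*√10/3778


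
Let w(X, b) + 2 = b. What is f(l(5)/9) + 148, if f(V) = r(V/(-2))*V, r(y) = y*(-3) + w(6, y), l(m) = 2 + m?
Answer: 11911/81 ≈ 147.05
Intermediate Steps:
w(X, b) = -2 + b
r(y) = -2 - 2*y (r(y) = y*(-3) + (-2 + y) = -3*y + (-2 + y) = -2 - 2*y)
f(V) = V*(-2 + V) (f(V) = (-2 - 2*V/(-2))*V = (-2 - 2*V*(-1)/2)*V = (-2 - (-1)*V)*V = (-2 + V)*V = V*(-2 + V))
f(l(5)/9) + 148 = ((2 + 5)/9)*(-2 + (2 + 5)/9) + 148 = (7*(⅑))*(-2 + 7*(⅑)) + 148 = 7*(-2 + 7/9)/9 + 148 = (7/9)*(-11/9) + 148 = -77/81 + 148 = 11911/81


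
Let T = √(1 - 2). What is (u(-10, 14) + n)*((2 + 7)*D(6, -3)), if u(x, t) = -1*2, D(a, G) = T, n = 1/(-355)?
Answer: -6399*I/355 ≈ -18.025*I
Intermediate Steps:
T = I (T = √(-1) = I ≈ 1.0*I)
n = -1/355 ≈ -0.0028169
D(a, G) = I
u(x, t) = -2
(u(-10, 14) + n)*((2 + 7)*D(6, -3)) = (-2 - 1/355)*((2 + 7)*I) = -6399*I/355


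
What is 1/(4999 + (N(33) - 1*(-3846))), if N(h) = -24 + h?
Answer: 1/8854 ≈ 0.00011294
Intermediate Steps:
1/(4999 + (N(33) - 1*(-3846))) = 1/(4999 + ((-24 + 33) - 1*(-3846))) = 1/(4999 + (9 + 3846)) = 1/(4999 + 3855) = 1/8854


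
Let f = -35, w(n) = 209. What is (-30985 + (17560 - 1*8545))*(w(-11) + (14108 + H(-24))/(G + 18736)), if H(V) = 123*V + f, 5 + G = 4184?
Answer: -21092764264/4583 ≈ -4.6024e+6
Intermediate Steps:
G = 4179 (G = -5 + 4184 = 4179)
H(V) = -35 + 123*V (H(V) = 123*V - 35 = -35 + 123*V)
(-30985 + (17560 - 1*8545))*(w(-11) + (14108 + H(-24))/(G + 18736)) = (-30985 + (17560 - 1*8545))*(209 + (14108 + (-35 + 123*(-24)))/(4179 + 18736)) = (-30985 + (17560 - 8545))*(209 + (14108 + (-35 - 2952))/22915) = (-30985 + 9015)*(209 + (14108 - 2987)*(1/22915)) = -21970*(209 + 11121*(1/22915)) = -21970*(209 + 11121/22915) = -21970*4800356/22915 = -21092764264/4583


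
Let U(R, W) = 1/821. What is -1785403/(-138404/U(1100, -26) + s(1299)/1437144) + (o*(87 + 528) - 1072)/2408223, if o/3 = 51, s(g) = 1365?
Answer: 791484311923378487/14565487360670631119 ≈ 0.054340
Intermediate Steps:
o = 153 (o = 3*51 = 153)
U(R, W) = 1/821
-1785403/(-138404/U(1100, -26) + s(1299)/1437144) + (o*(87 + 528) - 1072)/2408223 = -1785403/(-138404/1/821 + 1365/1437144) + (153*(87 + 528) - 1072)/2408223 = -1785403/(-138404*821 + 1365*(1/1437144)) + (153*615 - 1072)*(1/2408223) = -1785403/(-113629684 + 455/479048) + (94095 - 1072)*(1/2408223) = -1785403/(-54434072860377/479048) + 93023*(1/2408223) = -1785403*(-479048/54434072860377) + 93023/2408223 = 855293736344/54434072860377 + 93023/2408223 = 791484311923378487/14565487360670631119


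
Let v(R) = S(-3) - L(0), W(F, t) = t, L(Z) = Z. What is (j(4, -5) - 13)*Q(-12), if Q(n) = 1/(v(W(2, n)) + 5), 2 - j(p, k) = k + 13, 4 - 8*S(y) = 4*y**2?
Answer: -19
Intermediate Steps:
S(y) = 1/2 - y**2/2
v(R) = -4 (v(R) = (1/2 - 1/2*(-3)**2) - 1*0 = (1/2 - 1/2*9) + 0 = (1/2 - 9/2) + 0 = -4 + 0 = -4)
j(p, k) = -11 - k (j(p, k) = 2 - (k + 13) = 2 - (13 + k) = 2 + (-13 - k) = -11 - k)
Q(n) = 1 (Q(n) = 1/(-4 + 5) = 1/1 = 1)
(j(4, -5) - 13)*Q(-12) = ((-11 - 1*(-5)) - 13)*1 = ((-11 + 5) - 13)*1 = (-6 - 13)*1 = -19*1 = -19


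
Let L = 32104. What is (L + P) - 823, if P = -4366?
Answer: 26915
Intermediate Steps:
(L + P) - 823 = (32104 - 4366) - 823 = 27738 - 823 = 26915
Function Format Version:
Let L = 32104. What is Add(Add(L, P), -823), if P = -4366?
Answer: 26915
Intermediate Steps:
Add(Add(L, P), -823) = Add(Add(32104, -4366), -823) = Add(27738, -823) = 26915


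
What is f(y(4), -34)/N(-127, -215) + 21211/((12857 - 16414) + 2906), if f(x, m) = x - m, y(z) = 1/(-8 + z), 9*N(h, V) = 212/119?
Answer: 76137907/552048 ≈ 137.92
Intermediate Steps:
N(h, V) = 212/1071 (N(h, V) = (212/119)/9 = (212*(1/119))/9 = (1/9)*(212/119) = 212/1071)
f(y(4), -34)/N(-127, -215) + 21211/((12857 - 16414) + 2906) = (1/(-8 + 4) - 1*(-34))/(212/1071) + 21211/((12857 - 16414) + 2906) = (1/(-4) + 34)*(1071/212) + 21211/(-3557 + 2906) = (-1/4 + 34)*(1071/212) + 21211/(-651) = (135/4)*(1071/212) + 21211*(-1/651) = 144585/848 - 21211/651 = 76137907/552048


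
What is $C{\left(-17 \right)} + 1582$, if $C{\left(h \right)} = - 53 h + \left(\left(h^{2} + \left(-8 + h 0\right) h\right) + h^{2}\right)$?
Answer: $3197$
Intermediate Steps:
$C{\left(h \right)} = - 61 h + 2 h^{2}$ ($C{\left(h \right)} = - 53 h + \left(\left(h^{2} + \left(-8 + 0\right) h\right) + h^{2}\right) = - 53 h + \left(\left(h^{2} - 8 h\right) + h^{2}\right) = - 53 h + \left(- 8 h + 2 h^{2}\right) = - 61 h + 2 h^{2}$)
$C{\left(-17 \right)} + 1582 = - 17 \left(-61 + 2 \left(-17\right)\right) + 1582 = - 17 \left(-61 - 34\right) + 1582 = \left(-17\right) \left(-95\right) + 1582 = 1615 + 1582 = 3197$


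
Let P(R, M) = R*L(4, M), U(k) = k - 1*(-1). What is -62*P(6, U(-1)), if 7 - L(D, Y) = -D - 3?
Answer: -5208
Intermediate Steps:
L(D, Y) = 10 + D (L(D, Y) = 7 - (-D - 3) = 7 - (-3 - D) = 7 + (3 + D) = 10 + D)
U(k) = 1 + k (U(k) = k + 1 = 1 + k)
P(R, M) = 14*R (P(R, M) = R*(10 + 4) = R*14 = 14*R)
-62*P(6, U(-1)) = -868*6 = -62*84 = -5208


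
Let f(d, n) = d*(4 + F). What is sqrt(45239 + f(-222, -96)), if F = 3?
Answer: sqrt(43685) ≈ 209.01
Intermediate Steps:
f(d, n) = 7*d (f(d, n) = d*(4 + 3) = d*7 = 7*d)
sqrt(45239 + f(-222, -96)) = sqrt(45239 + 7*(-222)) = sqrt(45239 - 1554) = sqrt(43685)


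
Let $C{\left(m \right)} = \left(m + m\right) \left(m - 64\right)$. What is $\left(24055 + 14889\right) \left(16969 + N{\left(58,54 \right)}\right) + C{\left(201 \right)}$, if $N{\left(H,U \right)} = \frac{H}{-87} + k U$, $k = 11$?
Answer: $\frac{2052007750}{3} \approx 6.84 \cdot 10^{8}$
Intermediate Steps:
$C{\left(m \right)} = 2 m \left(-64 + m\right)$
$N{\left(H,U \right)} = 11 U - \frac{H}{87}$ ($N{\left(H,U \right)} = \frac{H}{-87} + 11 U = - \frac{H}{87} + 11 U = 11 U - \frac{H}{87}$)
$\left(24055 + 14889\right) \left(16969 + N{\left(58,54 \right)}\right) + C{\left(201 \right)} = \left(24055 + 14889\right) \left(16969 + \left(11 \cdot 54 - \frac{2}{3}\right)\right) + 2 \cdot 201 \left(-64 + 201\right) = 38944 \left(16969 + \left(594 - \frac{2}{3}\right)\right) + 2 \cdot 201 \cdot 137 = 38944 \left(16969 + \frac{1780}{3}\right) + 55074 = 38944 \cdot \frac{52687}{3} + 55074 = \frac{2051842528}{3} + 55074 = \frac{2052007750}{3}$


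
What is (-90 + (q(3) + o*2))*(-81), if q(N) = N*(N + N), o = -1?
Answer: 5994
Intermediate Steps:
q(N) = 2*N² (q(N) = N*(2*N) = 2*N²)
(-90 + (q(3) + o*2))*(-81) = (-90 + (2*3² - 1*2))*(-81) = (-90 + (2*9 - 2))*(-81) = (-90 + (18 - 2))*(-81) = (-90 + 16)*(-81) = -74*(-81) = 5994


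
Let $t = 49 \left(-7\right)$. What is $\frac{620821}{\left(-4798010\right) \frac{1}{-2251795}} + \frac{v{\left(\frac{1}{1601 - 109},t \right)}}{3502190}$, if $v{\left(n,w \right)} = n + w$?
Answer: $\frac{20870638308931643803}{71631101776328} \approx 2.9136 \cdot 10^{5}$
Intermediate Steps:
$t = -343$
$\frac{620821}{\left(-4798010\right) \frac{1}{-2251795}} + \frac{v{\left(\frac{1}{1601 - 109},t \right)}}{3502190} = \frac{620821}{\left(-4798010\right) \frac{1}{-2251795}} + \frac{\frac{1}{1601 - 109} - 343}{3502190} = \frac{620821}{\left(-4798010\right) \left(- \frac{1}{2251795}\right)} + \left(\frac{1}{1492} - 343\right) \frac{1}{3502190} = \frac{620821}{\frac{137086}{64337}} + \left(\frac{1}{1492} - 343\right) \frac{1}{3502190} = 620821 \cdot \frac{64337}{137086} - \frac{102351}{1045053496} = \frac{39941760677}{137086} - \frac{102351}{1045053496} = \frac{20870638308931643803}{71631101776328}$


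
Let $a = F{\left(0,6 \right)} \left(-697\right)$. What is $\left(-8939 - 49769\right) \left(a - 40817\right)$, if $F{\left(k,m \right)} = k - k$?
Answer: $2396284436$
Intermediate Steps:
$F{\left(k,m \right)} = 0$
$a = 0$ ($a = 0 \left(-697\right) = 0$)
$\left(-8939 - 49769\right) \left(a - 40817\right) = \left(-8939 - 49769\right) \left(0 - 40817\right) = \left(-58708\right) \left(-40817\right) = 2396284436$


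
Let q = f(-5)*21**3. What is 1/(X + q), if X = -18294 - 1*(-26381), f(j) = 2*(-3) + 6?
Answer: 1/8087 ≈ 0.00012366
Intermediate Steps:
f(j) = 0 (f(j) = -6 + 6 = 0)
X = 8087 (X = -18294 + 26381 = 8087)
q = 0 (q = 0*21**3 = 0*9261 = 0)
1/(X + q) = 1/(8087 + 0) = 1/8087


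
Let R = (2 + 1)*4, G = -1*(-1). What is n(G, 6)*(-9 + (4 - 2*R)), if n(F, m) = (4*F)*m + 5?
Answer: -841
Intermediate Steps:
G = 1
R = 12 (R = 3*4 = 12)
n(F, m) = 5 + 4*F*m (n(F, m) = 4*F*m + 5 = 5 + 4*F*m)
n(G, 6)*(-9 + (4 - 2*R)) = (5 + 4*1*6)*(-9 + (4 - 2*12)) = (5 + 24)*(-9 + (4 - 24)) = 29*(-9 - 20) = 29*(-29) = -841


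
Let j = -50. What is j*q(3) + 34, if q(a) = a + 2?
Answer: -216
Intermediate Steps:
q(a) = 2 + a
j*q(3) + 34 = -50*(2 + 3) + 34 = -50*5 + 34 = -250 + 34 = -216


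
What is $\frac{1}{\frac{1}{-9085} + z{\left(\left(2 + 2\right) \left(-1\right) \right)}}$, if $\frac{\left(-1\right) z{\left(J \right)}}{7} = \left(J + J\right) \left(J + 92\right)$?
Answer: $\frac{9085}{44770879} \approx 0.00020292$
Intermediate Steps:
$z{\left(J \right)} = - 14 J \left(92 + J\right)$ ($z{\left(J \right)} = - 7 \left(J + J\right) \left(J + 92\right) = - 7 \cdot 2 J \left(92 + J\right) = - 14 J \left(92 + J\right)$)
$\frac{1}{\frac{1}{-9085} + z{\left(\left(2 + 2\right) \left(-1\right) \right)}} = \frac{1}{\frac{1}{-9085} - 14 \left(2 + 2\right) \left(-1\right) \left(92 + \left(2 + 2\right) \left(-1\right)\right)} = \frac{1}{- \frac{1}{9085} - 14 \cdot 4 \left(-1\right) \left(92 + 4 \left(-1\right)\right)} = \frac{1}{- \frac{1}{9085} - - 56 \left(92 - 4\right)} = \frac{1}{- \frac{1}{9085} - \left(-56\right) 88} = \frac{1}{- \frac{1}{9085} + 4928} = \frac{1}{\frac{44770879}{9085}} = \frac{9085}{44770879}$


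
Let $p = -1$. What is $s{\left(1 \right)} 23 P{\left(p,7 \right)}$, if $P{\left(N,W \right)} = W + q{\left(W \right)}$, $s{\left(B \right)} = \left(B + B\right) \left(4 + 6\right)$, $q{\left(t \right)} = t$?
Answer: $6440$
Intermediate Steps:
$s{\left(B \right)} = 20 B$ ($s{\left(B \right)} = 2 B 10 = 20 B$)
$P{\left(N,W \right)} = 2 W$ ($P{\left(N,W \right)} = W + W = 2 W$)
$s{\left(1 \right)} 23 P{\left(p,7 \right)} = 20 \cdot 1 \cdot 23 \cdot 2 \cdot 7 = 20 \cdot 23 \cdot 14 = 460 \cdot 14 = 6440$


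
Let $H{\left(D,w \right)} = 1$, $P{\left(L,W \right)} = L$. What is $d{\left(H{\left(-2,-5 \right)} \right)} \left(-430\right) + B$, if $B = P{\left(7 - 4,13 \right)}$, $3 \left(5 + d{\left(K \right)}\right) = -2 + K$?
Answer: $\frac{6889}{3} \approx 2296.3$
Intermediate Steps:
$d{\left(K \right)} = - \frac{17}{3} + \frac{K}{3}$ ($d{\left(K \right)} = -5 + \frac{-2 + K}{3} = -5 + \left(- \frac{2}{3} + \frac{K}{3}\right) = - \frac{17}{3} + \frac{K}{3}$)
$B = 3$ ($B = 7 - 4 = 3$)
$d{\left(H{\left(-2,-5 \right)} \right)} \left(-430\right) + B = \left(- \frac{17}{3} + \frac{1}{3} \cdot 1\right) \left(-430\right) + 3 = \left(- \frac{17}{3} + \frac{1}{3}\right) \left(-430\right) + 3 = \left(- \frac{16}{3}\right) \left(-430\right) + 3 = \frac{6880}{3} + 3 = \frac{6889}{3}$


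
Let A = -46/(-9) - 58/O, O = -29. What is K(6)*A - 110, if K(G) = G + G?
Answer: -74/3 ≈ -24.667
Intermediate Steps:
A = 64/9 (A = -46/(-9) - 58/(-29) = -46*(-1/9) - 58*(-1/29) = 46/9 + 2 = 64/9 ≈ 7.1111)
K(G) = 2*G
K(6)*A - 110 = (2*6)*(64/9) - 110 = 12*(64/9) - 110 = 256/3 - 110 = -74/3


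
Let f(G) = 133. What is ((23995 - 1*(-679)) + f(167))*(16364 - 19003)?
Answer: -65465673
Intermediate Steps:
((23995 - 1*(-679)) + f(167))*(16364 - 19003) = ((23995 - 1*(-679)) + 133)*(16364 - 19003) = ((23995 + 679) + 133)*(-2639) = (24674 + 133)*(-2639) = 24807*(-2639) = -65465673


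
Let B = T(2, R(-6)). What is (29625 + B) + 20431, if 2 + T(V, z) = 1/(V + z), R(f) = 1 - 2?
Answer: 50055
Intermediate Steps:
R(f) = -1
T(V, z) = -2 + 1/(V + z)
B = -1 (B = (1 - 2*2 - 2*(-1))/(2 - 1) = (1 - 4 + 2)/1 = 1*(-1) = -1)
(29625 + B) + 20431 = (29625 - 1) + 20431 = 29624 + 20431 = 50055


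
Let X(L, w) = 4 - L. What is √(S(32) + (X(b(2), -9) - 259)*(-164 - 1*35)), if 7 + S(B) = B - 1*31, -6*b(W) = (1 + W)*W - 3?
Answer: √202558/2 ≈ 225.03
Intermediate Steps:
b(W) = ½ - W*(1 + W)/6 (b(W) = -((1 + W)*W - 3)/6 = -(W*(1 + W) - 3)/6 = -(-3 + W*(1 + W))/6 = ½ - W*(1 + W)/6)
S(B) = -38 + B (S(B) = -7 + (B - 1*31) = -7 + (B - 31) = -7 + (-31 + B) = -38 + B)
√(S(32) + (X(b(2), -9) - 259)*(-164 - 1*35)) = √((-38 + 32) + ((4 - (½ - ⅙*2 - ⅙*2²)) - 259)*(-164 - 1*35)) = √(-6 + ((4 - (½ - ⅓ - ⅙*4)) - 259)*(-164 - 35)) = √(-6 + ((4 - (½ - ⅓ - ⅔)) - 259)*(-199)) = √(-6 + ((4 - 1*(-½)) - 259)*(-199)) = √(-6 + ((4 + ½) - 259)*(-199)) = √(-6 + (9/2 - 259)*(-199)) = √(-6 - 509/2*(-199)) = √(-6 + 101291/2) = √(101279/2) = √202558/2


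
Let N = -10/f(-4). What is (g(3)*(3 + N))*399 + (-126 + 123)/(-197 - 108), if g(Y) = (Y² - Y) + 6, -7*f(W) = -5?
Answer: -16063737/305 ≈ -52668.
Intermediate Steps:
f(W) = 5/7 (f(W) = -⅐*(-5) = 5/7)
g(Y) = 6 + Y² - Y
N = -14 (N = -10/5/7 = -10*7/5 = -14)
(g(3)*(3 + N))*399 + (-126 + 123)/(-197 - 108) = ((6 + 3² - 1*3)*(3 - 14))*399 + (-126 + 123)/(-197 - 108) = ((6 + 9 - 3)*(-11))*399 - 3/(-305) = (12*(-11))*399 - 3*(-1/305) = -132*399 + 3/305 = -52668 + 3/305 = -16063737/305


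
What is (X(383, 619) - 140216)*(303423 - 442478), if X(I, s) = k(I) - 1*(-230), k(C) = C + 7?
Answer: 19411521780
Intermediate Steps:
k(C) = 7 + C
X(I, s) = 237 + I (X(I, s) = (7 + I) - 1*(-230) = (7 + I) + 230 = 237 + I)
(X(383, 619) - 140216)*(303423 - 442478) = ((237 + 383) - 140216)*(303423 - 442478) = (620 - 140216)*(-139055) = -139596*(-139055) = 19411521780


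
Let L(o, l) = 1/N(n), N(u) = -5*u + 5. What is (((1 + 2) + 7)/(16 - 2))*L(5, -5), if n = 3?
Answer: -1/14 ≈ -0.071429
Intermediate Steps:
N(u) = 5 - 5*u
L(o, l) = -1/10 (L(o, l) = 1/(5 - 5*3) = 1/(5 - 15) = 1/(-10) = -1/10)
(((1 + 2) + 7)/(16 - 2))*L(5, -5) = (((1 + 2) + 7)/(16 - 2))*(-1/10) = ((3 + 7)/14)*(-1/10) = ((1/14)*10)*(-1/10) = (5/7)*(-1/10) = -1/14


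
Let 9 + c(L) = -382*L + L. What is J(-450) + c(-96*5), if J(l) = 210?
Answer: 183081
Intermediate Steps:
c(L) = -9 - 381*L (c(L) = -9 + (-382*L + L) = -9 - 381*L)
J(-450) + c(-96*5) = 210 + (-9 - (-36576)*5) = 210 + (-9 - 381*(-480)) = 210 + (-9 + 182880) = 210 + 182871 = 183081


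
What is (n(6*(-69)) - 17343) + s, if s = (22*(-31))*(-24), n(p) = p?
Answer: -1389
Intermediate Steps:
s = 16368 (s = -682*(-24) = 16368)
(n(6*(-69)) - 17343) + s = (6*(-69) - 17343) + 16368 = (-414 - 17343) + 16368 = -17757 + 16368 = -1389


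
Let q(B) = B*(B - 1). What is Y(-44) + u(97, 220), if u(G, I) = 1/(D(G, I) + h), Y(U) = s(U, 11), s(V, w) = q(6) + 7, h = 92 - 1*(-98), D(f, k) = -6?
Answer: 6809/184 ≈ 37.005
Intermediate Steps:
q(B) = B*(-1 + B)
h = 190 (h = 92 + 98 = 190)
s(V, w) = 37 (s(V, w) = 6*(-1 + 6) + 7 = 6*5 + 7 = 30 + 7 = 37)
Y(U) = 37
u(G, I) = 1/184 (u(G, I) = 1/(-6 + 190) = 1/184)
Y(-44) + u(97, 220) = 37 + 1/184 = 6809/184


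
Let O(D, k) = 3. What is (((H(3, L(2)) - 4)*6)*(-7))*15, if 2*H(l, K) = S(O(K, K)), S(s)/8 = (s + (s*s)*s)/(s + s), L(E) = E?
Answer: -10080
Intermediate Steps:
S(s) = 4*(s + s³)/s (S(s) = 8*((s + (s*s)*s)/(s + s)) = 8*((s + s²*s)/((2*s))) = 8*((s + s³)*(1/(2*s))) = 8*((s + s³)/(2*s)) = 4*(s + s³)/s)
H(l, K) = 20 (H(l, K) = (4 + 4*3²)/2 = (4 + 4*9)/2 = (4 + 36)/2 = (½)*40 = 20)
(((H(3, L(2)) - 4)*6)*(-7))*15 = (((20 - 4)*6)*(-7))*15 = ((16*6)*(-7))*15 = (96*(-7))*15 = -672*15 = -10080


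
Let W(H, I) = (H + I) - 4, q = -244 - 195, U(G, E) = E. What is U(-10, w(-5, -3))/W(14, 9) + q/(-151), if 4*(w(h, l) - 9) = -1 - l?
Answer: 1029/302 ≈ 3.4073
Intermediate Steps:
w(h, l) = 35/4 - l/4 (w(h, l) = 9 + (-1 - l)/4 = 9 + (-¼ - l/4) = 35/4 - l/4)
q = -439
W(H, I) = -4 + H + I
U(-10, w(-5, -3))/W(14, 9) + q/(-151) = (35/4 - ¼*(-3))/(-4 + 14 + 9) - 439/(-151) = (35/4 + ¾)/19 - 439*(-1/151) = (19/2)*(1/19) + 439/151 = ½ + 439/151 = 1029/302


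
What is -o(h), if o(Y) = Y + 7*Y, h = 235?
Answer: -1880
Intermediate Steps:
o(Y) = 8*Y
-o(h) = -8*235 = -1*1880 = -1880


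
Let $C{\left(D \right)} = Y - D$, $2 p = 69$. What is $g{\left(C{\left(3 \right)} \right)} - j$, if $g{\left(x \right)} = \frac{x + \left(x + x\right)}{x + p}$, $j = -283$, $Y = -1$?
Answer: $\frac{17239}{61} \approx 282.61$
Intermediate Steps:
$p = \frac{69}{2}$ ($p = \frac{1}{2} \cdot 69 = \frac{69}{2} \approx 34.5$)
$C{\left(D \right)} = -1 - D$
$g{\left(x \right)} = \frac{3 x}{\frac{69}{2} + x}$ ($g{\left(x \right)} = \frac{x + \left(x + x\right)}{x + \frac{69}{2}} = \frac{x + 2 x}{\frac{69}{2} + x} = \frac{3 x}{\frac{69}{2} + x}$)
$g{\left(C{\left(3 \right)} \right)} - j = \frac{6 \left(-1 - 3\right)}{69 + 2 \left(-1 - 3\right)} - -283 = \frac{6 \left(-1 - 3\right)}{69 + 2 \left(-1 - 3\right)} + 283 = 6 \left(-4\right) \frac{1}{69 + 2 \left(-4\right)} + 283 = 6 \left(-4\right) \frac{1}{69 - 8} + 283 = 6 \left(-4\right) \frac{1}{61} + 283 = - \frac{24}{61} + 283 = \frac{17239}{61}$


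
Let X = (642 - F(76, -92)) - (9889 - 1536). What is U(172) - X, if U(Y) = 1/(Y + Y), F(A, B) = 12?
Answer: 2656713/344 ≈ 7723.0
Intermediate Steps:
U(Y) = 1/(2*Y)
X = -7723 (X = (642 - 1*12) - (9889 - 1536) = (642 - 12) - 1*8353 = 630 - 8353 = -7723)
U(172) - X = (1/2)/172 - 1*(-7723) = (1/2)*(1/172) + 7723 = 1/344 + 7723 = 2656713/344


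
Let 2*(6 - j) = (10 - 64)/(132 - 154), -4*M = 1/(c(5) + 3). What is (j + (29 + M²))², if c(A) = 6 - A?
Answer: 9046863225/7929856 ≈ 1140.9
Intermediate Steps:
M = -1/16 (M = -1/(4*((6 - 1*5) + 3)) = -1/(4*((6 - 5) + 3)) = -1/(4*(1 + 3)) = -¼/4 = -¼*¼ = -1/16 ≈ -0.062500)
j = 105/22 (j = 6 - (10 - 64)/(2*(132 - 154)) = 6 - (-27)/(-22) = 6 - (-27)*(-1)/22 = 6 - ½*27/11 = 6 - 27/22 = 105/22 ≈ 4.7727)
(j + (29 + M²))² = (105/22 + (29 + (-1/16)²))² = (105/22 + (29 + 1/256))² = (105/22 + 7425/256)² = (95115/2816)² = 9046863225/7929856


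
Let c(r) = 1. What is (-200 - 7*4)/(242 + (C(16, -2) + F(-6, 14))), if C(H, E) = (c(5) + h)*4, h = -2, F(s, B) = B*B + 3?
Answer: -12/23 ≈ -0.52174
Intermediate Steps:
F(s, B) = 3 + B² (F(s, B) = B² + 3 = 3 + B²)
C(H, E) = -4 (C(H, E) = (1 - 2)*4 = -1*4 = -4)
(-200 - 7*4)/(242 + (C(16, -2) + F(-6, 14))) = (-200 - 7*4)/(242 + (-4 + (3 + 14²))) = (-200 - 28)/(242 + (-4 + (3 + 196))) = -228/(242 + (-4 + 199)) = -228/(242 + 195) = -228/437 = -228*1/437 = -12/23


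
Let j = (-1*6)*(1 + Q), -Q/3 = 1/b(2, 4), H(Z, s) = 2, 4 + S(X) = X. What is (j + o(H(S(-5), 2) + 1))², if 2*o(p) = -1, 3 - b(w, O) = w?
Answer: 529/4 ≈ 132.25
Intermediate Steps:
b(w, O) = 3 - w
S(X) = -4 + X
Q = -3 (Q = -3/(3 - 1*2) = -3/(3 - 2) = -3/1 = -3*1 = -3)
o(p) = -½ (o(p) = (½)*(-1) = -½)
j = 12 (j = (-1*6)*(1 - 3) = -6*(-2) = 12)
(j + o(H(S(-5), 2) + 1))² = (12 - ½)² = (23/2)² = 529/4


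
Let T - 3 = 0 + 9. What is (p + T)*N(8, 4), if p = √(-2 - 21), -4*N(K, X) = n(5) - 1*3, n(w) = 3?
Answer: 0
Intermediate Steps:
N(K, X) = 0 (N(K, X) = -(3 - 1*3)/4 = -(3 - 3)/4 = -¼*0 = 0)
T = 12 (T = 3 + (0 + 9) = 3 + 9 = 12)
p = I*√23 (p = √(-23) = I*√23 ≈ 4.7958*I)
(p + T)*N(8, 4) = (I*√23 + 12)*0 = (12 + I*√23)*0 = 0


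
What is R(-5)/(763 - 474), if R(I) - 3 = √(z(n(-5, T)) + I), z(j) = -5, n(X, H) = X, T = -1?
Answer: 3/289 + I*√10/289 ≈ 0.010381 + 0.010942*I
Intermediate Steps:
R(I) = 3 + √(-5 + I)
R(-5)/(763 - 474) = (3 + √(-5 - 5))/(763 - 474) = (3 + √(-10))/289 = (3 + I*√10)/289 = 3/289 + I*√10/289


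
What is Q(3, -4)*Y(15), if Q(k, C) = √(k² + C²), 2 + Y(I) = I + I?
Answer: 140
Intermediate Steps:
Y(I) = -2 + 2*I (Y(I) = -2 + (I + I) = -2 + 2*I)
Q(k, C) = √(C² + k²)
Q(3, -4)*Y(15) = √((-4)² + 3²)*(-2 + 2*15) = √(16 + 9)*(-2 + 30) = √25*28 = 5*28 = 140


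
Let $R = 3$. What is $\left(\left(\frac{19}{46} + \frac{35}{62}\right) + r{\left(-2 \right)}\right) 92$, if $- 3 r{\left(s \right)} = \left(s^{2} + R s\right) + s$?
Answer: $\frac{19772}{93} \approx 212.6$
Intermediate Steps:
$r{\left(s \right)} = - \frac{4 s}{3} - \frac{s^{2}}{3}$ ($r{\left(s \right)} = - \frac{\left(s^{2} + 3 s\right) + s}{3} = - \frac{s^{2} + 4 s}{3} = - \frac{4 s}{3} - \frac{s^{2}}{3}$)
$\left(\left(\frac{19}{46} + \frac{35}{62}\right) + r{\left(-2 \right)}\right) 92 = \left(\left(\frac{19}{46} + \frac{35}{62}\right) - - \frac{2 \left(4 - 2\right)}{3}\right) 92 = \left(\left(19 \cdot \frac{1}{46} + 35 \cdot \frac{1}{62}\right) - \left(- \frac{2}{3}\right) 2\right) 92 = \left(\left(\frac{19}{46} + \frac{35}{62}\right) + \frac{4}{3}\right) 92 = \left(\frac{697}{713} + \frac{4}{3}\right) 92 = \frac{4943}{2139} \cdot 92 = \frac{19772}{93}$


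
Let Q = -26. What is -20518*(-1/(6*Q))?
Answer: -10259/78 ≈ -131.53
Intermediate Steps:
-20518*(-1/(6*Q)) = -20518/((-6*(-26))) = -20518/156 = -20518*1/156 = -10259/78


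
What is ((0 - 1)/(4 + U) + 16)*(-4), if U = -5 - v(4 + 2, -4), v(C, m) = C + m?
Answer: -196/3 ≈ -65.333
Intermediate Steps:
U = -7 (U = -5 - ((4 + 2) - 4) = -5 - (6 - 4) = -5 - 1*2 = -5 - 2 = -7)
((0 - 1)/(4 + U) + 16)*(-4) = ((0 - 1)/(4 - 7) + 16)*(-4) = (-1/(-3) + 16)*(-4) = (-1*(-⅓) + 16)*(-4) = (⅓ + 16)*(-4) = (49/3)*(-4) = -196/3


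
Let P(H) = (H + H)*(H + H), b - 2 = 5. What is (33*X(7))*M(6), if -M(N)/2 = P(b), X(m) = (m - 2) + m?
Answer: -155232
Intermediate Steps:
b = 7 (b = 2 + 5 = 7)
X(m) = -2 + 2*m (X(m) = (-2 + m) + m = -2 + 2*m)
P(H) = 4*H**2 (P(H) = (2*H)*(2*H) = 4*H**2)
M(N) = -392 (M(N) = -8*7**2 = -8*49 = -2*196 = -392)
(33*X(7))*M(6) = (33*(-2 + 2*7))*(-392) = (33*(-2 + 14))*(-392) = (33*12)*(-392) = 396*(-392) = -155232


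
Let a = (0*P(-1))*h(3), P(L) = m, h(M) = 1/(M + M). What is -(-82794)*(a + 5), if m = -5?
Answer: 413970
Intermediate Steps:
h(M) = 1/(2*M)
P(L) = -5
a = 0 (a = (0*(-5))*((½)/3) = 0*((½)*(⅓)) = 0*(⅙) = 0)
-(-82794)*(a + 5) = -(-82794)*(0 + 5) = -(-82794)*5 = -27598*(-15) = 413970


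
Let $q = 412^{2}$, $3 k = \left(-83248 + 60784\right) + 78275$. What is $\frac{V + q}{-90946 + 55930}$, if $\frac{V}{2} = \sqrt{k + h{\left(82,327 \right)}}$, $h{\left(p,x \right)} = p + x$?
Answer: $- \frac{21218}{4377} - \frac{19 \sqrt{474}}{52524} \approx -4.8555$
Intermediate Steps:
$k = \frac{55811}{3}$ ($k = \frac{\left(-83248 + 60784\right) + 78275}{3} = \frac{-22464 + 78275}{3} = \frac{1}{3} \cdot 55811 = \frac{55811}{3} \approx 18604.0$)
$q = 169744$
$V = \frac{38 \sqrt{474}}{3}$ ($V = 2 \sqrt{\frac{55811}{3} + \left(82 + 327\right)} = 2 \sqrt{\frac{55811}{3} + 409} = 2 \sqrt{\frac{57038}{3}} = 2 \frac{19 \sqrt{474}}{3} = \frac{38 \sqrt{474}}{3} \approx 275.77$)
$\frac{V + q}{-90946 + 55930} = \frac{\frac{38 \sqrt{474}}{3} + 169744}{-90946 + 55930} = \frac{169744 + \frac{38 \sqrt{474}}{3}}{-35016} = \left(169744 + \frac{38 \sqrt{474}}{3}\right) \left(- \frac{1}{35016}\right) = - \frac{21218}{4377} - \frac{19 \sqrt{474}}{52524}$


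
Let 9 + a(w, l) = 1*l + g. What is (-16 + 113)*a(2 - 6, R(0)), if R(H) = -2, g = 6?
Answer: -485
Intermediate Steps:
a(w, l) = -3 + l (a(w, l) = -9 + (1*l + 6) = -9 + (l + 6) = -9 + (6 + l) = -3 + l)
(-16 + 113)*a(2 - 6, R(0)) = (-16 + 113)*(-3 - 2) = 97*(-5) = -485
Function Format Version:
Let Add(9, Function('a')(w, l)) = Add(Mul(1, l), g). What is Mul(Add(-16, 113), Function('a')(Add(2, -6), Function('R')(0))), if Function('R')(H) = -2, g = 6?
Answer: -485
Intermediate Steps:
Function('a')(w, l) = Add(-3, l) (Function('a')(w, l) = Add(-9, Add(Mul(1, l), 6)) = Add(-9, Add(l, 6)) = Add(-9, Add(6, l)) = Add(-3, l))
Mul(Add(-16, 113), Function('a')(Add(2, -6), Function('R')(0))) = Mul(Add(-16, 113), Add(-3, -2)) = Mul(97, -5) = -485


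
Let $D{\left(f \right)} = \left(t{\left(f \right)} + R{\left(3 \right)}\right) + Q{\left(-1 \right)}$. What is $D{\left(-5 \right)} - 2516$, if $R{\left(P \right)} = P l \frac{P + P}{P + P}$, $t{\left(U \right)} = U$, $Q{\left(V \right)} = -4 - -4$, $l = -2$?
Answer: $-2527$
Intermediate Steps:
$Q{\left(V \right)} = 0$ ($Q{\left(V \right)} = -4 + 4 = 0$)
$R{\left(P \right)} = - 2 P$ ($R{\left(P \right)} = P \left(-2\right) \frac{P + P}{P + P} = - 2 P \frac{2 P}{2 P} = - 2 P 2 P \frac{1}{2 P} = - 2 P 1 = - 2 P$)
$D{\left(f \right)} = -6 + f$ ($D{\left(f \right)} = \left(f - 6\right) + 0 = \left(-6 + f\right) + 0 = -6 + f$)
$D{\left(-5 \right)} - 2516 = \left(-6 - 5\right) - 2516 = -11 - 2516 = -2527$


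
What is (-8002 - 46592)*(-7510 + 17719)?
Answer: -557350146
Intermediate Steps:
(-8002 - 46592)*(-7510 + 17719) = -54594*10209 = -557350146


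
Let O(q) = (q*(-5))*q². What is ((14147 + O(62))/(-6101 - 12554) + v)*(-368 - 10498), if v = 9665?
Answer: -1971940686888/18655 ≈ -1.0571e+8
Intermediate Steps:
O(q) = -5*q³ (O(q) = (-5*q)*q² = -5*q³)
((14147 + O(62))/(-6101 - 12554) + v)*(-368 - 10498) = ((14147 - 5*62³)/(-6101 - 12554) + 9665)*(-368 - 10498) = ((14147 - 5*238328)/(-18655) + 9665)*(-10866) = ((14147 - 1191640)*(-1/18655) + 9665)*(-10866) = (-1177493*(-1/18655) + 9665)*(-10866) = (1177493/18655 + 9665)*(-10866) = (181478068/18655)*(-10866) = -1971940686888/18655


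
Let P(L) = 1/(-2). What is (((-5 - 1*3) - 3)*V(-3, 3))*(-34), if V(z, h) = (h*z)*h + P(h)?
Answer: -10285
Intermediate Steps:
P(L) = -1/2
V(z, h) = -1/2 + z*h**2 (V(z, h) = (h*z)*h - 1/2 = z*h**2 - 1/2 = -1/2 + z*h**2)
(((-5 - 1*3) - 3)*V(-3, 3))*(-34) = (((-5 - 1*3) - 3)*(-1/2 - 3*3**2))*(-34) = (((-5 - 3) - 3)*(-1/2 - 3*9))*(-34) = ((-8 - 3)*(-1/2 - 27))*(-34) = -11*(-55/2)*(-34) = (605/2)*(-34) = -10285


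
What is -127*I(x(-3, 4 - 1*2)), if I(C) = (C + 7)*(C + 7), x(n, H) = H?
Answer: -10287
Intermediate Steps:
I(C) = (7 + C)**2 (I(C) = (7 + C)*(7 + C) = (7 + C)**2)
-127*I(x(-3, 4 - 1*2)) = -127*(7 + (4 - 1*2))**2 = -127*(7 + (4 - 2))**2 = -127*(7 + 2)**2 = -127*9**2 = -127*81 = -10287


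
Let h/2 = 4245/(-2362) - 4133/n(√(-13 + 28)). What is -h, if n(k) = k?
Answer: 4245/1181 + 8266*√15/15 ≈ 2137.9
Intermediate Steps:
h = -4245/1181 - 8266*√15/15 (h = 2*(4245/(-2362) - 4133/√(-13 + 28)) = 2*(4245*(-1/2362) - 4133*√15/15) = 2*(-4245/2362 - 4133*√15/15) = -4245/1181 - 8266*√15/15 ≈ -2137.9)
-h = -(-4245/1181 - 8266*√15/15) = 4245/1181 + 8266*√15/15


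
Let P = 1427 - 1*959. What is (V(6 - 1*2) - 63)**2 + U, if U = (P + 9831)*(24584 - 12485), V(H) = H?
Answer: 124611082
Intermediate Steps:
P = 468 (P = 1427 - 959 = 468)
U = 124607601 (U = (468 + 9831)*(24584 - 12485) = 10299*12099 = 124607601)
(V(6 - 1*2) - 63)**2 + U = ((6 - 1*2) - 63)**2 + 124607601 = ((6 - 2) - 63)**2 + 124607601 = (4 - 63)**2 + 124607601 = (-59)**2 + 124607601 = 3481 + 124607601 = 124611082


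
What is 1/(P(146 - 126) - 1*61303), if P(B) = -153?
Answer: -1/61456 ≈ -1.6272e-5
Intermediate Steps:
1/(P(146 - 126) - 1*61303) = 1/(-153 - 1*61303) = 1/(-153 - 61303) = 1/(-61456) = -1/61456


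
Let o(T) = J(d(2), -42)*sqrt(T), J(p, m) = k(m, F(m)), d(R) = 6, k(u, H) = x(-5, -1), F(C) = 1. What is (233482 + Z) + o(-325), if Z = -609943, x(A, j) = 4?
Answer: -376461 + 20*I*sqrt(13) ≈ -3.7646e+5 + 72.111*I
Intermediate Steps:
k(u, H) = 4
J(p, m) = 4
o(T) = 4*sqrt(T)
(233482 + Z) + o(-325) = (233482 - 609943) + 4*sqrt(-325) = -376461 + 4*(5*I*sqrt(13)) = -376461 + 20*I*sqrt(13)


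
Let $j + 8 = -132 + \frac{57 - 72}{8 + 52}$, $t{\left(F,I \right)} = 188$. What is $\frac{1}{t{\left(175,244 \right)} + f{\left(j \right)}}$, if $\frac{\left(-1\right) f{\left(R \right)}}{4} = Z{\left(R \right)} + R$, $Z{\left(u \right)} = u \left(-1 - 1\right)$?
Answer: $- \frac{1}{373} \approx -0.002681$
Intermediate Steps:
$Z{\left(u \right)} = - 2 u$ ($Z{\left(u \right)} = u \left(-2\right) = - 2 u$)
$j = - \frac{561}{4}$ ($j = -8 - \left(132 - \frac{57 - 72}{8 + 52}\right) = -8 - \left(132 + \frac{15}{60}\right) = -8 - \frac{529}{4} = - \frac{561}{4} \approx -140.25$)
$f{\left(R \right)} = 4 R$ ($f{\left(R \right)} = - 4 \left(- 2 R + R\right) = - 4 \left(- R\right) = 4 R$)
$\frac{1}{t{\left(175,244 \right)} + f{\left(j \right)}} = \frac{1}{188 + 4 \left(- \frac{561}{4}\right)} = \frac{1}{188 - 561} = \frac{1}{-373} = - \frac{1}{373}$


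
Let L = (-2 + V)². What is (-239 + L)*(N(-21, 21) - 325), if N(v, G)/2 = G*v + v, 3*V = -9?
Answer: 267286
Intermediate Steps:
V = -3 (V = (⅓)*(-9) = -3)
N(v, G) = 2*v + 2*G*v (N(v, G) = 2*(G*v + v) = 2*(v + G*v) = 2*v + 2*G*v)
L = 25 (L = (-2 - 3)² = (-5)² = 25)
(-239 + L)*(N(-21, 21) - 325) = (-239 + 25)*(2*(-21)*(1 + 21) - 325) = -214*(2*(-21)*22 - 325) = -214*(-924 - 325) = -214*(-1249) = 267286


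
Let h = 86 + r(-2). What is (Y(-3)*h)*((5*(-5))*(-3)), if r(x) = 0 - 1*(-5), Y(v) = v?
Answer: -20475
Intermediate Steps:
r(x) = 5 (r(x) = 0 + 5 = 5)
h = 91 (h = 86 + 5 = 91)
(Y(-3)*h)*((5*(-5))*(-3)) = (-3*91)*((5*(-5))*(-3)) = -(-6825)*(-3) = -273*75 = -20475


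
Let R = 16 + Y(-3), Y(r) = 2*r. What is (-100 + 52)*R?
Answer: -480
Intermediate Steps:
R = 10 (R = 16 + 2*(-3) = 16 - 6 = 10)
(-100 + 52)*R = (-100 + 52)*10 = -48*10 = -480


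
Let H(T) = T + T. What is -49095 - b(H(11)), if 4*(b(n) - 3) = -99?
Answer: -196293/4 ≈ -49073.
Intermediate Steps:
H(T) = 2*T
b(n) = -87/4 (b(n) = 3 + (¼)*(-99) = 3 - 99/4 = -87/4)
-49095 - b(H(11)) = -49095 - 1*(-87/4) = -49095 + 87/4 = -196293/4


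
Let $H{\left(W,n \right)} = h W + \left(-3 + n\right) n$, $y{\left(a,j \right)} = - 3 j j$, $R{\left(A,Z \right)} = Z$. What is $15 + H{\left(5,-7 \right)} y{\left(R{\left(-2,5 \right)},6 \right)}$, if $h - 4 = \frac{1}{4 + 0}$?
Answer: $-9840$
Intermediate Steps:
$y{\left(a,j \right)} = - 3 j^{2}$
$h = \frac{17}{4}$ ($h = 4 + \frac{1}{4 + 0} = 4 + \frac{1}{4} = \frac{17}{4} \approx 4.25$)
$H{\left(W,n \right)} = \frac{17 W}{4} + n \left(-3 + n\right)$ ($H{\left(W,n \right)} = \frac{17 W}{4} + \left(-3 + n\right) n = \frac{17 W}{4} + n \left(-3 + n\right)$)
$15 + H{\left(5,-7 \right)} y{\left(R{\left(-2,5 \right)},6 \right)} = 15 + \left(\left(-7\right)^{2} - -21 + \frac{17}{4} \cdot 5\right) \left(- 3 \cdot 6^{2}\right) = 15 + \left(49 + 21 + \frac{85}{4}\right) \left(\left(-3\right) 36\right) = 15 + \frac{365}{4} \left(-108\right) = 15 - 9855 = -9840$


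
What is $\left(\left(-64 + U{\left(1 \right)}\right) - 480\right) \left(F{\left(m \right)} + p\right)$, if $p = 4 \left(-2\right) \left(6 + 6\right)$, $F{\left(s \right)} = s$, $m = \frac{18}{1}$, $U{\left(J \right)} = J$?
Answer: $42354$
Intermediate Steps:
$m = 18$ ($m = 18 \cdot 1 = 18$)
$p = -96$ ($p = \left(-8\right) 12 = -96$)
$\left(\left(-64 + U{\left(1 \right)}\right) - 480\right) \left(F{\left(m \right)} + p\right) = \left(\left(-64 + 1\right) - 480\right) \left(18 - 96\right) = \left(-63 - 480\right) \left(-78\right) = \left(-543\right) \left(-78\right) = 42354$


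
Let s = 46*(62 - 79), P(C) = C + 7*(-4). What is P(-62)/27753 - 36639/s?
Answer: 14735823/314534 ≈ 46.850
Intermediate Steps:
P(C) = -28 + C (P(C) = C - 28 = -28 + C)
s = -782 (s = 46*(-17) = -782)
P(-62)/27753 - 36639/s = (-28 - 62)/27753 - 36639/(-782) = -90*1/27753 - 36639*(-1/782) = -30/9251 + 1593/34 = 14735823/314534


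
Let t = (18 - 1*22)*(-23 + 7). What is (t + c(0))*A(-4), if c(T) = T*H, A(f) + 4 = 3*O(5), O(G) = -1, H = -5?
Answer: -448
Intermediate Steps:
A(f) = -7 (A(f) = -4 + 3*(-1) = -4 - 3 = -7)
t = 64 (t = (18 - 22)*(-16) = -4*(-16) = 64)
c(T) = -5*T (c(T) = T*(-5) = -5*T)
(t + c(0))*A(-4) = (64 - 5*0)*(-7) = (64 + 0)*(-7) = 64*(-7) = -448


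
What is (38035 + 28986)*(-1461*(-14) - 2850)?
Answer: 1179837684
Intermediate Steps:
(38035 + 28986)*(-1461*(-14) - 2850) = 67021*(20454 - 2850) = 67021*17604 = 1179837684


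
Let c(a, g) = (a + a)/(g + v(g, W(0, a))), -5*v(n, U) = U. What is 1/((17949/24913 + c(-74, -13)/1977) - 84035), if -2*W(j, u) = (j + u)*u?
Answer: -131653271673/11063387851608746 ≈ -1.1900e-5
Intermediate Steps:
W(j, u) = -u*(j + u)/2 (W(j, u) = -(j + u)*u/2 = -u*(j + u)/2)
v(n, U) = -U/5
c(a, g) = 2*a/(g + a**2/10) (c(a, g) = (a + a)/(g - (-1)*a*(0 + a)/10) = (2*a)/(g - (-1)*a*a/10) = (2*a)/(g - (-1)*a**2/10) = (2*a)/(g + a**2/10) = 2*a/(g + a**2/10))
1/((17949/24913 + c(-74, -13)/1977) - 84035) = 1/((17949/24913 + (20*(-74)/((-74)**2 + 10*(-13)))/1977) - 84035) = 1/((17949*(1/24913) + (20*(-74)/(5476 - 130))*(1/1977)) - 84035) = 1/((17949/24913 + (20*(-74)/5346)*(1/1977)) - 84035) = 1/((17949/24913 + (20*(-74)*(1/5346))*(1/1977)) - 84035) = 1/((17949/24913 - 740/2673*1/1977) - 84035) = 1/((17949/24913 - 740/5284521) - 84035) = 1/(94833431809/131653271673 - 84035) = 1/(-11063387851608746/131653271673) = -131653271673/11063387851608746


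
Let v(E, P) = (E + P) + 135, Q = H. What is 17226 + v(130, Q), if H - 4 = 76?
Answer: 17571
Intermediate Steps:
H = 80 (H = 4 + 76 = 80)
Q = 80
v(E, P) = 135 + E + P
17226 + v(130, Q) = 17226 + (135 + 130 + 80) = 17226 + 345 = 17571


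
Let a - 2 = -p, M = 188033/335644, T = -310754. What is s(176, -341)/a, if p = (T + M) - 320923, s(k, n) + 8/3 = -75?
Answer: -78205052/636057234729 ≈ -0.00012295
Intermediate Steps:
s(k, n) = -233/3 (s(k, n) = -8/3 - 75 = -233/3)
M = 188033/335644 (M = 188033*(1/335644) = 188033/335644 ≈ 0.56022)
p = -212018406955/335644 (p = (-310754 + 188033/335644) - 320923 = -104302527543/335644 - 320923 = -212018406955/335644 ≈ -6.3168e+5)
a = 212019078243/335644 (a = 2 - 1*(-212018406955/335644) = 2 + 212018406955/335644 = 212019078243/335644 ≈ 6.3168e+5)
s(176, -341)/a = -233/(3*212019078243/335644) = -233/3*335644/212019078243 = -78205052/636057234729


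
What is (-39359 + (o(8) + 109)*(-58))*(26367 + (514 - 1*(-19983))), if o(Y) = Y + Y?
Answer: -2184284176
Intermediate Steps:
o(Y) = 2*Y
(-39359 + (o(8) + 109)*(-58))*(26367 + (514 - 1*(-19983))) = (-39359 + (2*8 + 109)*(-58))*(26367 + (514 - 1*(-19983))) = (-39359 + (16 + 109)*(-58))*(26367 + (514 + 19983)) = (-39359 + 125*(-58))*(26367 + 20497) = (-39359 - 7250)*46864 = -46609*46864 = -2184284176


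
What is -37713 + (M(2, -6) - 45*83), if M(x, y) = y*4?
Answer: -41472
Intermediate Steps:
M(x, y) = 4*y
-37713 + (M(2, -6) - 45*83) = -37713 + (4*(-6) - 45*83) = -37713 + (-24 - 3735) = -37713 - 3759 = -41472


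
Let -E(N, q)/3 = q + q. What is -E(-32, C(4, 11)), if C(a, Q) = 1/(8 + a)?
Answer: ½ ≈ 0.50000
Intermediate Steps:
E(N, q) = -6*q (E(N, q) = -3*(q + q) = -6*q)
-E(-32, C(4, 11)) = -(-6)/(8 + 4) = -(-6)/12 = -1*(-½) = ½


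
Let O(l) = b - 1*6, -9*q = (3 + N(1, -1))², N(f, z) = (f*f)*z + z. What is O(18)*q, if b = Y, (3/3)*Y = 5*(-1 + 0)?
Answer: 11/9 ≈ 1.2222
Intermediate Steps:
Y = -5 (Y = 5*(-1 + 0) = 5*(-1) = -5)
b = -5
N(f, z) = z + z*f² (N(f, z) = f²*z + z = z*f² + z = z + z*f²)
q = -⅑ (q = -(3 - (1 + 1²))²/9 = -(3 - (1 + 1))²/9 = -(3 - 1*2)²/9 = -(3 - 2)²/9 = -⅑*1² = -⅑*1 = -⅑ ≈ -0.11111)
O(l) = -11 (O(l) = -5 - 1*6 = -5 - 6 = -11)
O(18)*q = -11*(-⅑) = 11/9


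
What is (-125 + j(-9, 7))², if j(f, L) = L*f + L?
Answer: 32761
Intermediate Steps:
j(f, L) = L + L*f
(-125 + j(-9, 7))² = (-125 + 7*(1 - 9))² = (-125 + 7*(-8))² = (-125 - 56)² = (-181)² = 32761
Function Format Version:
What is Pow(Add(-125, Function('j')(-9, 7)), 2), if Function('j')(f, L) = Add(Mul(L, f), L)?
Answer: 32761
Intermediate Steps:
Function('j')(f, L) = Add(L, Mul(L, f))
Pow(Add(-125, Function('j')(-9, 7)), 2) = Pow(Add(-125, Mul(7, Add(1, -9))), 2) = Pow(Add(-125, Mul(7, -8)), 2) = Pow(Add(-125, -56), 2) = Pow(-181, 2) = 32761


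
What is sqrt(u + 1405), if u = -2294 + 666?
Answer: I*sqrt(223) ≈ 14.933*I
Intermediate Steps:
u = -1628
sqrt(u + 1405) = sqrt(-1628 + 1405) = sqrt(-223) = I*sqrt(223)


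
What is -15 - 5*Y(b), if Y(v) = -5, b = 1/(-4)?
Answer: 10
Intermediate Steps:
b = -¼ ≈ -0.25000
-15 - 5*Y(b) = -15 - 5*(-5) = -15 + 25 = 10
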